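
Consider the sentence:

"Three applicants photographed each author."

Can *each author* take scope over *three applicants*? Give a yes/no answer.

Yes

Both DPs are arguments of the same predicate; there is no clause or island boundary between them.
QR within a single clause is free, so the lower quantifier may take scope over the higher one.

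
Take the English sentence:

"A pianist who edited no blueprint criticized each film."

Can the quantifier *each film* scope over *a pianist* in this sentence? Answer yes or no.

*each film* sits in the matrix clause, not in the relative clause on *a pianist*.
With no island boundary between them, the object can take inverse scope over the subject via ordinary QR within the clause.

Yes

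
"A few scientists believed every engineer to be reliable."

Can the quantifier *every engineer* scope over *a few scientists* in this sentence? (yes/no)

*every engineer* is an ECM subject; ECM complements are not islands, and the embedded quantifier may take matrix scope.
Clause-internal QR can adjoin the lower DP above the subject, yielding the inverse reading.

Yes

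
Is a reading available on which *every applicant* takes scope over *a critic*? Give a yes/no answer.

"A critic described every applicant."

Yes

Both DPs are arguments of the same predicate; there is no clause or island boundary between them.
With no island boundary between them, the object can take inverse scope over the subject via ordinary QR within the clause.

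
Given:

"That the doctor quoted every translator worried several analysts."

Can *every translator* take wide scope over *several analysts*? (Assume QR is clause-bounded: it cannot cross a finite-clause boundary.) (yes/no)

No

The DP *every translator* is contained in the sentential subject *that the doctor quoted every translator*.
Subjects — clausal subjects included — are islands for extraction, and QR is no exception.
The ordering *every translator* > *several analysts* is therefore underivable.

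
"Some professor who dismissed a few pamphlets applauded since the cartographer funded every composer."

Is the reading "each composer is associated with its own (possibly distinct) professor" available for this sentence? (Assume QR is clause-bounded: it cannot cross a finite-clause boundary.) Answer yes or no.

No

The paraphrase describes the scope ordering *every composer* > *some professor*.
The DP *every composer* is contained in the adjunct clause *since the cartographer funded every composer*.
Adjuncts are opaque for quantifier raising; a quantifier in an adjunct stays inside it.
*every composer* > *some professor* would require crossing that boundary, which is illicit.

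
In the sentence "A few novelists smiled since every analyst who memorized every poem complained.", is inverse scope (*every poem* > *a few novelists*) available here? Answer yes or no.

*every poem* sits inside the relative clause *who memorized every poem*, which is itself inside the adjunct *since every analyst who memorized every poem complained*.
Nested islands: the RC island is itself inside an adjunct island, so wide scope is doubly excluded.
So the wide-scope reading for *every poem* is blocked.

No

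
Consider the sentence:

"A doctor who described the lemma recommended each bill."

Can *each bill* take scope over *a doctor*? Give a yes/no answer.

*each bill* is a matrix argument; only *a doctor* is modified by the relative clause *who described the lemma*, so the RC island is irrelevant to the target quantifier.
Ordinary QR to a clause-peripheral position gives the wide-scope LF for the lower DP.
Both orderings are possible: *a doctor* > *each bill* and *each bill* > *a doctor*.

Yes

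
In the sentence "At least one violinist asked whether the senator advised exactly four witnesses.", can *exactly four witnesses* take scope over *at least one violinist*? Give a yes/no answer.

The DP *exactly four witnesses* is contained in the embedded question *whether the senator advised exactly four witnesses*.
Embedded questions are wh-islands: a quantifier inside an indirect question cannot QR into the matrix clause.
So *exactly four witnesses* cannot raise high enough to outscope *at least one violinist*; only the surface ordering *at least one violinist* > *exactly four witnesses* is available.

No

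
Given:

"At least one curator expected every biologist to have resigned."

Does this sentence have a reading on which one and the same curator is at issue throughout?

Yes

The paraphrase describes the scope ordering *at least one curator* > *every biologist*.
That is the surface-scope ordering, which is always one of the available readings — island constraints only ever restrict inverse scope.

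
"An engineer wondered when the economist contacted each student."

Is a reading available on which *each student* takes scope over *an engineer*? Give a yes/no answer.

No

*each student* is embedded in the embedded question *when the economist contacted each student*.
QR across an interrogative CP boundary is ruled out as a wh-island violation.
*each student* > *an engineer* would require crossing that boundary, which is illicit.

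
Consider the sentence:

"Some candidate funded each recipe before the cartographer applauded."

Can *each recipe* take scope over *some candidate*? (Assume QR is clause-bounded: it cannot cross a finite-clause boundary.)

Yes

*each recipe* is a matrix argument; the adjunct is an island but the target quantifier is outside it.
With no island boundary between them, the object can take inverse scope over the subject via ordinary QR within the clause.
Both orderings are possible: *some candidate* > *each recipe* and *each recipe* > *some candidate*.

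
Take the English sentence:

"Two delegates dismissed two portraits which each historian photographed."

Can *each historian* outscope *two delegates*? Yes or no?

The DP *each historian* is contained in the relative clause *which each historian photographed* modifying *two portraits*.
A relative clause is a scope island — quantifier raising cannot cross its boundary.
There is no licit LF on which *each historian* c-commands *two delegates*.

No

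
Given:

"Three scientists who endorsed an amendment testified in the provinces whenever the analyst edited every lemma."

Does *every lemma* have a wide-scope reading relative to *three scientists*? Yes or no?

No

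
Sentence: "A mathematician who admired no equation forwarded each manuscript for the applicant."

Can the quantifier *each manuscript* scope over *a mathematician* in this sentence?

Yes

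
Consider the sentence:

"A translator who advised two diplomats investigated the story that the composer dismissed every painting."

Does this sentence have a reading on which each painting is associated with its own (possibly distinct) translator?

No

This is the *every painting* > *a translator* reading.
The DP *every painting* is contained in the complex NP *the story that the composer dismissed every painting*.
Since the clause is the complement of a nominal head, the CNPC blocks scope extraction.
So the wide-scope reading for *every painting* is blocked.
(Only the surface reading survives: one fixed translator with respect to all the relevant paintings.)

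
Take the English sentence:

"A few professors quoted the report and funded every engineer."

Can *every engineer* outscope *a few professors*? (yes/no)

*every engineer* is embedded in one conjunct of the coordinate structure (*funded every engineer*).
Asymmetric QR out of one conjunct violates the Coordinate Structure Constraint.
So the wide-scope reading for *every engineer* is blocked.

No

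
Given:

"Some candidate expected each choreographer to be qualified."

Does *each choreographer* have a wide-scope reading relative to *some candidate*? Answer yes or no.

Yes

*each choreographer* is the subject of an ECM infinitive — the infinitival complement of an ECM verb is not a scope island, so *each choreographer* can raise into the matrix clause.
Ordinary QR to a clause-peripheral position gives the wide-scope LF for the lower DP.
Both orderings are possible: *some candidate* > *each choreographer* and *each choreographer* > *some candidate*.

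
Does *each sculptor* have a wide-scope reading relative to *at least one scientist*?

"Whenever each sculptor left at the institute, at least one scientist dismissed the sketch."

*each sculptor* is embedded in the adjunct clause *whenever each sculptor left at the institute*.
Adjunct clauses are scope islands: a quantifier inside an adjunct cannot raise into the matrix clause.
So the wide-scope reading for *each sculptor* is blocked.

No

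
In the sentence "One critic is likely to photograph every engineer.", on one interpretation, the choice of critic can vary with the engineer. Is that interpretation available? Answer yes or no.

This is the *every engineer* > *one critic* reading.
*every engineer* is inside a raising infinitive, which is transparent to QR (no CP barrier), so it behaves as a matrix argument.
With no island boundary between them, the object can take inverse scope over the subject via ordinary QR within the clause.

Yes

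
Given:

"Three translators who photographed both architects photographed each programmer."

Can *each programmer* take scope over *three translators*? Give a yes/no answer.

Although the sentence contains a relative clause (*who photographed both architects*), *each programmer* is outside it, in the matrix VP.
With no island boundary between them, the object can take inverse scope over the subject via ordinary QR within the clause.

Yes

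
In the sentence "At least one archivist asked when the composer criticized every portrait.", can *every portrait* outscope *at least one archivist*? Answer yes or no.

No

*every portrait* sits inside the embedded question *when the composer criticized every portrait*.
Embedded wh-clauses are opaque for QR, so the quantifier stays inside the question.
So *every portrait* cannot raise high enough to outscope *at least one archivist*; only the surface ordering *at least one archivist* > *every portrait* is available.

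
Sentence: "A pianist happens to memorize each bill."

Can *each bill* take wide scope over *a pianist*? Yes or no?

Infinitival complements of raising predicates do not block QR; *each bill* and *a pianist* are effectively clausemates.
Nothing blocks QR of the lower DP to a position above the higher one, so inverse scope is available.

Yes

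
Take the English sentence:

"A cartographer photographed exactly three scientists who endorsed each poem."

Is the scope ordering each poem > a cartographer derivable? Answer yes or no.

Structurally, *each poem* is inside the relative clause *who endorsed each poem* modifying *exactly three scientists*.
Quantifiers inside a relative clause are trapped there; the RC boundary blocks QR.
The inverse ordering *each poem* > *a cartographer* is therefore underivable.

No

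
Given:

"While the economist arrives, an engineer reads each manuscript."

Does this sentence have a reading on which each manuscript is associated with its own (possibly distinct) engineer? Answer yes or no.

The paraphrase describes the scope ordering *each manuscript* > *an engineer*.
Neither queried DP is inside the adjunct, so the adjunct-island constraint does not apply.
Ordinary QR to a clause-peripheral position gives the wide-scope LF for the lower DP.
So *each manuscript* > *an engineer* is among the available readings.

Yes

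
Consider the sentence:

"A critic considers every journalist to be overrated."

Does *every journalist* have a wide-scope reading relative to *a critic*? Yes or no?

ECM infinitives lack a CP barrier, so *every journalist* can QR over the matrix subject *a critic*.
Clause-internal QR can adjoin the lower DP above the subject, yielding the inverse reading.

Yes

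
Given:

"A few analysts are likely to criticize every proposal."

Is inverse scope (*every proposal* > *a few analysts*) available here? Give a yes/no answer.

Infinitival complements of raising predicates do not block QR; *every proposal* and *a few analysts* are effectively clausemates.
Clause-internal QR can adjoin the lower DP above the subject, yielding the inverse reading.
Both orderings are possible: *a few analysts* > *every proposal* and *every proposal* > *a few analysts*.

Yes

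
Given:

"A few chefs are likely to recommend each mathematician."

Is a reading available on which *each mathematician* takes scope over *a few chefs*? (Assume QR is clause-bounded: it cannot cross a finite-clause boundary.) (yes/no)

Yes

*each mathematician* is the object of the infinitival complement of a raising predicate; raising infinitives are transparent for QR, so the two DPs are in effect clausemates.
Ordinary QR to a clause-peripheral position gives the wide-scope LF for the lower DP.
The sentence is scopally ambiguous between *a few chefs* > *each mathematician* and *each mathematician* > *a few chefs*.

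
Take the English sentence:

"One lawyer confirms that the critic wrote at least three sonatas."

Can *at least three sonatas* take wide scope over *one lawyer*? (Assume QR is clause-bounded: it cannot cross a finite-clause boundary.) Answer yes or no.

The target quantifier *at least three sonatas* is part of the finite complement clause *that the critic wrote at least three sonatas*.
Given the clause-boundedness assumption, QR cannot cross the finite CP into the matrix.
The inverse ordering *at least three sonatas* > *one lawyer* is therefore underivable.

No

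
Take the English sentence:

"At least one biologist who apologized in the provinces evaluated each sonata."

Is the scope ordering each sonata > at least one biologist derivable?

The RC *who apologized in the provinces* is an island, but *each sonata* is not inside it — it is the matrix object, a clausemate of *at least one biologist*.
Ordinary QR to a clause-peripheral position gives the wide-scope LF for the lower DP.

Yes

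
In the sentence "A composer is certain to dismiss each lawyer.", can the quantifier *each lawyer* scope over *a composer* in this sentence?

Yes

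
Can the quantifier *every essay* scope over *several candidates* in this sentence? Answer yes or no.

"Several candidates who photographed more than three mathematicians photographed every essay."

Yes

*every essay* is a matrix argument; only *several candidates* is modified by the relative clause *who photographed more than three mathematicians*, so the RC island is irrelevant to the target quantifier.
QR within a single clause is free, so the lower quantifier may take scope over the higher one.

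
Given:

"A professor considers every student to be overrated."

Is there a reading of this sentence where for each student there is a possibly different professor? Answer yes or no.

Yes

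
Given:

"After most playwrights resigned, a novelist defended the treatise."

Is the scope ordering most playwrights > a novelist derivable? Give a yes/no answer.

*most playwrights* is embedded in the adjunct clause *after most playwrights resigned*.
Adverbial clauses are not L-marked, so they are barriers for QR — the quantifier cannot escape the adjunct.
*most playwrights* > *a novelist* would require crossing that boundary, which is illicit.

No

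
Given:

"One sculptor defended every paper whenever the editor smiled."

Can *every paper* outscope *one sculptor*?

Yes

*every paper* is a matrix argument; the adjunct is an island but the target quantifier is outside it.
Clause-internal QR can adjoin the lower DP above the subject, yielding the inverse reading.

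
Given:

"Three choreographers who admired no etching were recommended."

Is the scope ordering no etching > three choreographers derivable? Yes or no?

No

*no etching* occurs within the relative clause *who admired no etching*.
Relative clauses block scope extraction: QR cannot target a position outside the modified NP.
There is no licit LF on which *no etching* c-commands *three choreographers*.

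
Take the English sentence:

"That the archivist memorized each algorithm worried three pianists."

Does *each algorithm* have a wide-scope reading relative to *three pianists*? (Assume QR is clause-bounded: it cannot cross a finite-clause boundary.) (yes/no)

The DP *each algorithm* is contained in the sentential subject *that the archivist memorized each algorithm*.
Clausal subjects are scope islands; QR from inside the subject into the matrix is barred.
*each algorithm* is confined to the island and cannot take scope over *three pianists*.

No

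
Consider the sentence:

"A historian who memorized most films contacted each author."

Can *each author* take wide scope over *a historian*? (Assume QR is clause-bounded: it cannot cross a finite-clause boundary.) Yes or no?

The relative clause *who memorized most films* modifies *a historian*, but *each author* is not inside that relative clause — it is an argument of the matrix verb.
Since no island is crossed, the inverse ordering is licensed alongside surface scope.

Yes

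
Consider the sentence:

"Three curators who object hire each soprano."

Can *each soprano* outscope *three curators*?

Yes

*each soprano* sits in the matrix clause, not in the relative clause on *three curators*.
Since no island is crossed, the inverse ordering is licensed alongside surface scope.
So *each soprano* > *three curators* is among the available readings.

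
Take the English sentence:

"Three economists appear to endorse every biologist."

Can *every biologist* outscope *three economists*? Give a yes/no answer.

*every biologist* is the object of the infinitival complement of a raising predicate; raising infinitives are transparent for QR, so the two DPs are in effect clausemates.
No island intervenes, so both surface and inverse scope are derivable.

Yes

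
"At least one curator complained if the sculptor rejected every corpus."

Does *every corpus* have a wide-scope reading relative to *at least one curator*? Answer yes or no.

No

The target quantifier *every corpus* is part of the adjunct clause *if the sculptor rejected every corpus*.
Adverbial clauses are not L-marked, so they are barriers for QR — the quantifier cannot escape the adjunct.
So the wide-scope reading for *every corpus* is blocked.
(Only the surface reading survives: one fixed curator with respect to all the relevant corpora.)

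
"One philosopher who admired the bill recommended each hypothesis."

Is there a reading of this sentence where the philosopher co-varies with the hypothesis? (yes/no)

This is the *each hypothesis* > *one philosopher* reading.
*each hypothesis* is a matrix argument; only *one philosopher* is modified by the relative clause *who admired the bill*, so the RC island is irrelevant to the target quantifier.
With no island boundary between them, the object can take inverse scope over the subject via ordinary QR within the clause.
Both orderings are possible: *one philosopher* > *each hypothesis* and *each hypothesis* > *one philosopher*.

Yes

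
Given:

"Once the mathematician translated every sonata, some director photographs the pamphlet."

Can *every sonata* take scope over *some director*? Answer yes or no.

No

The target quantifier *every sonata* is part of the adjunct clause *once the mathematician translated every sonata*.
The adjunct-island constraint bars QR out of an adverbial clause.
So the wide-scope reading for *every sonata* is blocked.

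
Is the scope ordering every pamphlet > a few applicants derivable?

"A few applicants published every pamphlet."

Yes

*a few applicants* and *every pamphlet* are co-arguments of the matrix verb, with nothing but a clause-internal boundary between them.
Ordinary QR to a clause-peripheral position gives the wide-scope LF for the lower DP.
So *every pamphlet* > *a few applicants* is among the available readings.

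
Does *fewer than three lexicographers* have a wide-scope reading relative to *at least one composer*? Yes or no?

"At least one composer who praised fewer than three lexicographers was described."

No

The DP *fewer than three lexicographers* is contained in the relative clause *who praised fewer than three lexicographers*.
A relative clause is a scope island — quantifier raising cannot cross its boundary.
The inverse ordering *fewer than three lexicographers* > *at least one composer* is therefore underivable.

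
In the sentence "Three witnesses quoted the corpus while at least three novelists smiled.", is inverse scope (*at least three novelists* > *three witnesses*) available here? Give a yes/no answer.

No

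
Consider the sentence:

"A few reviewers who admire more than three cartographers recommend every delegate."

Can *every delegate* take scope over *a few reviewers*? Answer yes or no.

Yes

The RC *who admire more than three cartographers* is an island, but *every delegate* is not inside it — it is the matrix object, a clausemate of *a few reviewers*.
Ordinary QR to a clause-peripheral position gives the wide-scope LF for the lower DP.
Both orderings are possible: *a few reviewers* > *every delegate* and *every delegate* > *a few reviewers*.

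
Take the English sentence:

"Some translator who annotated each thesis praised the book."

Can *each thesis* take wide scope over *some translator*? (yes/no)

No

The DP *each thesis* is contained in the relative clause *who annotated each thesis*.
Quantifiers inside a relative clause are trapped there; the RC boundary blocks QR.
Hence only narrow scope for *each thesis* (under *some translator*) survives.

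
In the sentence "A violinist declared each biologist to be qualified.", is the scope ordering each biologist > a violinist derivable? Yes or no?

Yes

This is an ECM construction: *each biologist* is the infinitival subject, Case-marked by the matrix verb, and the infinitive is transparent for QR.
QR within a single clause is free, so the lower quantifier may take scope over the higher one.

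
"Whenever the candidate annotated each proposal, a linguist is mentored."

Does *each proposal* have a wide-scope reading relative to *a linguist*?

Structurally, *each proposal* is inside the adjunct clause *whenever the candidate annotated each proposal*.
Adverbial clauses are not L-marked, so they are barriers for QR — the quantifier cannot escape the adjunct.
The ordering *each proposal* > *a linguist* is therefore underivable.

No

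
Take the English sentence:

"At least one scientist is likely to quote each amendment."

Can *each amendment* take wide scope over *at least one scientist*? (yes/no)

Yes

*each amendment* is inside a raising infinitive, which is transparent to QR (no CP barrier), so it behaves as a matrix argument.
With no island boundary between them, the object can take inverse scope over the subject via ordinary QR within the clause.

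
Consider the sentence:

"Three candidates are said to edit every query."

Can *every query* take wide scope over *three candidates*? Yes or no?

Infinitival complements of raising predicates do not block QR; *every query* and *three candidates* are effectively clausemates.
Nothing blocks QR of the lower DP to a position above the higher one, so inverse scope is available.

Yes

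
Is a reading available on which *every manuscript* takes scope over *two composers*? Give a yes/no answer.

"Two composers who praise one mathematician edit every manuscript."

Yes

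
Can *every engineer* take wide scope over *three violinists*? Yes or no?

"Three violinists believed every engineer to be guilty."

*every engineer* is an ECM subject; ECM complements are not islands, and the embedded quantifier may take matrix scope.
No island intervenes, so both surface and inverse scope are derivable.

Yes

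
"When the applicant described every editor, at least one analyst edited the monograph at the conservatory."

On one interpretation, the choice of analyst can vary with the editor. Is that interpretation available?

That reading corresponds to *every editor* > *at least one analyst*.
*every editor* sits inside the adjunct clause *when the applicant described every editor*.
Scope out of an adjunct clause is unavailable: QR respects the adjunct-island constraint.
*every editor* is confined to the island and cannot take scope over *at least one analyst*.

No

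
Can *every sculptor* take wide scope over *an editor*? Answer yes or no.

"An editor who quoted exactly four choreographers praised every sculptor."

Yes

The relative clause *who quoted exactly four choreographers* modifies *an editor*, but *every sculptor* is not inside that relative clause — it is an argument of the matrix verb.
Clause-internal QR can adjoin the lower DP above the subject, yielding the inverse reading.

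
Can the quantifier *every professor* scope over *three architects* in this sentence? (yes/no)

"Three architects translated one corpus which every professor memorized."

No

*every professor* occurs within the relative clause *which every professor memorized* modifying *one corpus*.
QR out of a relative clause is ruled out by the relative-clause island constraint.
The inverse ordering *every professor* > *three architects* is therefore underivable.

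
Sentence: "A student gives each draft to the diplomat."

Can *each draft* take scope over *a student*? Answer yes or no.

*each draft* and *a student* are in the same minimal clause.
Since no island is crossed, the inverse ordering is licensed alongside surface scope.
The sentence is scopally ambiguous between *a student* > *each draft* and *each draft* > *a student*.

Yes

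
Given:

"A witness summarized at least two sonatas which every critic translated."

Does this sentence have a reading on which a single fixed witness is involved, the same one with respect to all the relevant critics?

Yes

That reading corresponds to *a witness* > *every critic*.
Surface scope (*a witness* > *every critic*) is always derivable; islands only block QR, not in-situ interpretation.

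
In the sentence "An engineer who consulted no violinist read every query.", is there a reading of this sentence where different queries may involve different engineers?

The described interpretation is the *every query* > *an engineer* scoping.
The relative clause *who consulted no violinist* modifies *an engineer*, but *every query* is not inside that relative clause — it is an argument of the matrix verb.
QR within a single clause is free, so the lower quantifier may take scope over the higher one.
Both orderings are possible: *an engineer* > *every query* and *every query* > *an engineer*.

Yes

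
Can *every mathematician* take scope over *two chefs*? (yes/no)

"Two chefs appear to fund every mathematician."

Yes

Raising constructions are monoclausal for scope purposes; *every mathematician* is not separated from *two chefs* by any island.
Ordinary QR to a clause-peripheral position gives the wide-scope LF for the lower DP.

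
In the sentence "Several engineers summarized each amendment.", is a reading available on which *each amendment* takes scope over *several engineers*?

Yes

*each amendment* is the matrix object and *several engineers* the matrix subject; the two are clausemates.
No island intervenes, so both surface and inverse scope are derivable.
Both orderings are possible: *several engineers* > *each amendment* and *each amendment* > *several engineers*.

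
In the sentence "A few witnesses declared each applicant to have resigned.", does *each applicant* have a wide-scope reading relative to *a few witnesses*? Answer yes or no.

This is an ECM construction: *each applicant* is the infinitival subject, Case-marked by the matrix verb, and the infinitive is transparent for QR.
No island intervenes, so both surface and inverse scope are derivable.

Yes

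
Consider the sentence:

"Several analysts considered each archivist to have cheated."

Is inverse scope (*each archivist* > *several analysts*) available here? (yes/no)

Yes

The ECM infinitive is scope-transparent — *each archivist* is free to raise above *several analysts*.
No island intervenes, so both surface and inverse scope are derivable.
Both orderings are possible: *several analysts* > *each archivist* and *each archivist* > *several analysts*.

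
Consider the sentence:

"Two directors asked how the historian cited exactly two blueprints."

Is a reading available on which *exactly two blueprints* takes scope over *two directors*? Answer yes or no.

No

*exactly two blueprints* is embedded in the embedded question *how the historian cited exactly two blueprints*.
QR across an interrogative CP boundary is ruled out as a wh-island violation.
So *exactly two blueprints* cannot raise to a position above *two directors*.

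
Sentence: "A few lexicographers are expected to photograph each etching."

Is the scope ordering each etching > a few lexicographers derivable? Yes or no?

Infinitival complements of raising predicates do not block QR; *each etching* and *a few lexicographers* are effectively clausemates.
With no island boundary between them, the object can take inverse scope over the subject via ordinary QR within the clause.

Yes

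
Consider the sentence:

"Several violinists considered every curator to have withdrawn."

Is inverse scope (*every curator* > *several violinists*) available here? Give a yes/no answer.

Yes

*every curator* is the subject of an ECM infinitive — the infinitival complement of an ECM verb is not a scope island, so *every curator* can raise into the matrix clause.
Clause-internal QR can adjoin the lower DP above the subject, yielding the inverse reading.
Both orderings are possible: *several violinists* > *every curator* and *every curator* > *several violinists*.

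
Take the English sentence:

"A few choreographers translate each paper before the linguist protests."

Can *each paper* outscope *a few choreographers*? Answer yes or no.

Yes

The adjunct clause does not contain *each paper*, which is the matrix object.
With no island boundary between them, the object can take inverse scope over the subject via ordinary QR within the clause.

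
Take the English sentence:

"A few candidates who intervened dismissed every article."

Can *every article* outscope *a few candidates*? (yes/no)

Yes

*every article* is a matrix argument; only *a few candidates* is modified by the relative clause *who intervened*, so the RC island is irrelevant to the target quantifier.
Clause-internal QR can adjoin the lower DP above the subject, yielding the inverse reading.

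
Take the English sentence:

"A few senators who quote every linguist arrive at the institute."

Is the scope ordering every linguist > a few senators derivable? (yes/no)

No

*every linguist* sits inside the relative clause *who quote every linguist*.
Quantifiers inside a relative clause are trapped there; the RC boundary blocks QR.
So the wide-scope reading for *every linguist* is blocked.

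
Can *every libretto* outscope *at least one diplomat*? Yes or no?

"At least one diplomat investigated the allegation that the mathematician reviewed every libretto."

*every libretto* sits inside the complex NP *the allegation that the mathematician reviewed every libretto*.
A that-clause complement to a noun is an island; QR cannot cross the NP boundary.
There is no licit LF on which *every libretto* c-commands *at least one diplomat*.

No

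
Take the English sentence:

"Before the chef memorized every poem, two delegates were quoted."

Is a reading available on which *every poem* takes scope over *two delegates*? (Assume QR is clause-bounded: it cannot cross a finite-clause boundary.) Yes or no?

*every poem* is embedded in the adjunct clause *before the chef memorized every poem*.
Adjunct clauses are scope islands: a quantifier inside an adjunct cannot raise into the matrix clause.
So the wide-scope reading for *every poem* is blocked.

No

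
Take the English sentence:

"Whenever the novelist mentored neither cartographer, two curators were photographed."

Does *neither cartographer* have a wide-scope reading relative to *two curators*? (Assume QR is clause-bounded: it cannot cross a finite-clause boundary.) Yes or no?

The target quantifier *neither cartographer* is part of the adjunct clause *whenever the novelist mentored neither cartographer*.
Since the clause is an adjunct (not a complement), the Adjunct Condition blocks QR across its edge.
*neither cartographer* is confined to the island and cannot take scope over *two curators*.

No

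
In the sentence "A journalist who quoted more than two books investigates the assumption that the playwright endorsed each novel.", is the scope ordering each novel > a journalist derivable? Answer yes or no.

No

Structurally, *each novel* is inside the complex NP *the assumption that the playwright endorsed each novel*.
Since the clause is the complement of a nominal head, the CNPC blocks scope extraction.
The inverse ordering *each novel* > *a journalist* is therefore underivable.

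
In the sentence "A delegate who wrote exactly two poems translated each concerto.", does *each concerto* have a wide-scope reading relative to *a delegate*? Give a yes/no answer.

*each concerto* is a matrix argument; only *a delegate* is modified by the relative clause *who wrote exactly two poems*, so the RC island is irrelevant to the target quantifier.
Since no island is crossed, the inverse ordering is licensed alongside surface scope.

Yes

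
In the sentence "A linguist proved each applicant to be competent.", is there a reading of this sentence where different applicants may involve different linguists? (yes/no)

The paraphrase describes the scope ordering *each applicant* > *a linguist*.
The ECM infinitive is scope-transparent — *each applicant* is free to raise above *a linguist*.
QR within a single clause is free, so the lower quantifier may take scope over the higher one.
The sentence is scopally ambiguous between *a linguist* > *each applicant* and *each applicant* > *a linguist*.

Yes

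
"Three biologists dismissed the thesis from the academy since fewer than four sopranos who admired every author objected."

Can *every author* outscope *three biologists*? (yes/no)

*every author* occurs within the relative clause *who admired every author*, which is itself inside the adjunct *since fewer than four sopranos who admired every author objected*.
Both the relative clause and the enclosing adjunct are scope islands; QR cannot cross either.
So *every author* cannot raise to a position above *three biologists*.

No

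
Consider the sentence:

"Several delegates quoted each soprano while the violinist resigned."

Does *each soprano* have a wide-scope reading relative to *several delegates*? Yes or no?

Yes

*each soprano* is a matrix argument; the adjunct is an island but the target quantifier is outside it.
Clause-internal QR can adjoin the lower DP above the subject, yielding the inverse reading.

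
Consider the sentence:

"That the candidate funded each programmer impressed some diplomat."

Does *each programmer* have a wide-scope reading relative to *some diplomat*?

*each programmer* is embedded in the sentential subject *that the candidate funded each programmer*.
Sentential subjects are islands: a quantifier inside the subject clause cannot raise over the matrix predicate.
The ordering *each programmer* > *some diplomat* is therefore underivable.

No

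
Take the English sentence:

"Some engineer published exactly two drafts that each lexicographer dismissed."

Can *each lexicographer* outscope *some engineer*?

The DP *each lexicographer* is contained in the relative clause *that each lexicographer dismissed* modifying *exactly two drafts*.
A relative clause is a scope island — quantifier raising cannot cross its boundary.
Hence only narrow scope for *each lexicographer* (under *some engineer*) survives.

No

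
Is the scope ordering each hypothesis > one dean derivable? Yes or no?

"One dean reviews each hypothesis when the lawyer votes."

Neither queried DP is inside the adjunct, so the adjunct-island constraint does not apply.
Clause-internal QR can adjoin the lower DP above the subject, yielding the inverse reading.

Yes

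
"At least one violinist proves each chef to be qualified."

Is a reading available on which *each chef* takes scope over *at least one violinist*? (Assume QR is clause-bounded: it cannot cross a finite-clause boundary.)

*each chef* is the subject of an ECM infinitive — the infinitival complement of an ECM verb is not a scope island, so *each chef* can raise into the matrix clause.
QR within a single clause is free, so the lower quantifier may take scope over the higher one.

Yes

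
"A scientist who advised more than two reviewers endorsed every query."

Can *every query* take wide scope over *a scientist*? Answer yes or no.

Yes

*every query* is a matrix argument; only *a scientist* is modified by the relative clause *who advised more than two reviewers*, so the RC island is irrelevant to the target quantifier.
Nothing blocks QR of the lower DP to a position above the higher one, so inverse scope is available.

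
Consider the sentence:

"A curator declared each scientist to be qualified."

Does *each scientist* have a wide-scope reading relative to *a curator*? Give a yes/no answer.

Yes

ECM infinitives lack a CP barrier, so *each scientist* can QR over the matrix subject *a curator*.
No island intervenes, so both surface and inverse scope are derivable.
The sentence is scopally ambiguous between *a curator* > *each scientist* and *each scientist* > *a curator*.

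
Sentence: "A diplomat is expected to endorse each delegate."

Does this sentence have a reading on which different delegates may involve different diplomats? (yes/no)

Yes

The described interpretation is the *each delegate* > *a diplomat* scoping.
Infinitival complements of raising predicates do not block QR; *each delegate* and *a diplomat* are effectively clausemates.
QR within a single clause is free, so the lower quantifier may take scope over the higher one.
So *each delegate* > *a diplomat* is among the available readings.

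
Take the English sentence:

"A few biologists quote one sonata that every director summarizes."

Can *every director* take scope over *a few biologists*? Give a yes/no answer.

*every director* occurs within the relative clause *that every director summarizes* modifying *one sonata*.
Quantifiers inside a relative clause are trapped there; the RC boundary blocks QR.
There is no licit LF on which *every director* c-commands *a few biologists*.

No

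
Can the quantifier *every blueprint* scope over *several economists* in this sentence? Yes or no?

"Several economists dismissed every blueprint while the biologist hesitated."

Yes

Neither queried DP is inside the adjunct, so the adjunct-island constraint does not apply.
Nothing blocks QR of the lower DP to a position above the higher one, so inverse scope is available.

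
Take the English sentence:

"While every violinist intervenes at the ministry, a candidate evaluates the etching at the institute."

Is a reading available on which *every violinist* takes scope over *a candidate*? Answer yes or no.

No

The target quantifier *every violinist* is part of the adjunct clause *while every violinist intervenes at the ministry*.
Adverbial clauses are not L-marked, so they are barriers for QR — the quantifier cannot escape the adjunct.
There is no licit LF on which *every violinist* c-commands *a candidate*.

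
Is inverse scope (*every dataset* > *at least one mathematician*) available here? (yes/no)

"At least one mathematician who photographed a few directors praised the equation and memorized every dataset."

No

Structurally, *every dataset* is inside one conjunct of the coordinate structure (*memorized every dataset*).
Asymmetric QR out of one conjunct violates the Coordinate Structure Constraint.
So *every dataset* cannot raise to a position above *at least one mathematician*.
(Only the surface reading survives: one fixed mathematician with respect to all the relevant datasets.)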